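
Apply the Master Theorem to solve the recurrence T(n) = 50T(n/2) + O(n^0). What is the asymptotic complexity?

Master Theorem for T(n) = 50T(n/2) + O(n^0):

a = 50, b = 2, c = 0
log_b(a) = log_2(50) = 5.6439

Case 1: c = 0 < log_2(50) = 5.6439
T(n) = O(n^(log_2 50))

For T(n) = 50T(n/2) + O(n^0): log_2(50) = 5.6439. This is Case 1 of the Master Theorem (c < log_b(a), work dominated by leaves), giving O(n^(log_2 50)).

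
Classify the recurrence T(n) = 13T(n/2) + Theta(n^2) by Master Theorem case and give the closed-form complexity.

Master Theorem for T(n) = 13T(n/2) + O(n^2):

a = 13, b = 2, c = 2
log_b(a) = log_2(13) = 3.7004

Case 1: c = 2 < log_2(13) = 3.7004
T(n) = O(n^(log_2 13))

For T(n) = 13T(n/2) + O(n^2): log_2(13) = 3.7004. This is Case 1 of the Master Theorem (c < log_b(a), work dominated by leaves), giving O(n^(log_2 13)).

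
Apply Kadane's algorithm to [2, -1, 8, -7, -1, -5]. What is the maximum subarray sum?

Using Kadane's algorithm on [2, -1, 8, -7, -1, -5]:

Scanning through the array:
Position 1 (value -1): max_ending_here = 1, max_so_far = 2
Position 2 (value 8): max_ending_here = 9, max_so_far = 9
Position 3 (value -7): max_ending_here = 2, max_so_far = 9
Position 4 (value -1): max_ending_here = 1, max_so_far = 9
Position 5 (value -5): max_ending_here = -4, max_so_far = 9

Maximum subarray: [2, -1, 8]
Maximum sum: 9

The maximum subarray is [2, -1, 8] with sum 9. This subarray runs from index 0 to index 2.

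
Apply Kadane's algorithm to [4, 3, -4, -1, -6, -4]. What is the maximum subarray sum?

Using Kadane's algorithm on [4, 3, -4, -1, -6, -4]:

Scanning through the array:
Position 1 (value 3): max_ending_here = 7, max_so_far = 7
Position 2 (value -4): max_ending_here = 3, max_so_far = 7
Position 3 (value -1): max_ending_here = 2, max_so_far = 7
Position 4 (value -6): max_ending_here = -4, max_so_far = 7
Position 5 (value -4): max_ending_here = -4, max_so_far = 7

Maximum subarray: [4, 3]
Maximum sum: 7

The maximum subarray is [4, 3] with sum 7. This subarray runs from index 0 to index 1.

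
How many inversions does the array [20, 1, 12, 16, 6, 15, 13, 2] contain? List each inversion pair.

Finding inversions in [20, 1, 12, 16, 6, 15, 13, 2]:

(0, 1): arr[0]=20 > arr[1]=1
(0, 2): arr[0]=20 > arr[2]=12
(0, 3): arr[0]=20 > arr[3]=16
(0, 4): arr[0]=20 > arr[4]=6
(0, 5): arr[0]=20 > arr[5]=15
(0, 6): arr[0]=20 > arr[6]=13
(0, 7): arr[0]=20 > arr[7]=2
(2, 4): arr[2]=12 > arr[4]=6
(2, 7): arr[2]=12 > arr[7]=2
(3, 4): arr[3]=16 > arr[4]=6
(3, 5): arr[3]=16 > arr[5]=15
(3, 6): arr[3]=16 > arr[6]=13
(3, 7): arr[3]=16 > arr[7]=2
(4, 7): arr[4]=6 > arr[7]=2
(5, 6): arr[5]=15 > arr[6]=13
(5, 7): arr[5]=15 > arr[7]=2
(6, 7): arr[6]=13 > arr[7]=2

Total inversions: 17

The array has 17 inversion(s): (0,1), (0,2), (0,3), (0,4), (0,5), (0,6), (0,7), (2,4), (2,7), (3,4), (3,5), (3,6), (3,7), (4,7), (5,6), (5,7), (6,7). Each pair (i,j) satisfies i < j and arr[i] > arr[j].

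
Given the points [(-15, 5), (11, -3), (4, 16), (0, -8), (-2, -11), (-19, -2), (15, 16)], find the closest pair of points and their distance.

Computing all pairwise distances among 7 points:

d((-15, 5), (11, -3)) = 27.2029
d((-15, 5), (4, 16)) = 21.9545
d((-15, 5), (0, -8)) = 19.8494
d((-15, 5), (-2, -11)) = 20.6155
d((-15, 5), (-19, -2)) = 8.0623
d((-15, 5), (15, 16)) = 31.9531
d((11, -3), (4, 16)) = 20.2485
d((11, -3), (0, -8)) = 12.083
d((11, -3), (-2, -11)) = 15.2643
d((11, -3), (-19, -2)) = 30.0167
d((11, -3), (15, 16)) = 19.4165
d((4, 16), (0, -8)) = 24.3311
d((4, 16), (-2, -11)) = 27.6586
d((4, 16), (-19, -2)) = 29.2062
d((4, 16), (15, 16)) = 11.0
d((0, -8), (-2, -11)) = 3.6056 <-- minimum
d((0, -8), (-19, -2)) = 19.9249
d((0, -8), (15, 16)) = 28.3019
d((-2, -11), (-19, -2)) = 19.2354
d((-2, -11), (15, 16)) = 31.9061
d((-19, -2), (15, 16)) = 38.4708

Closest pair: (0, -8) and (-2, -11) with distance 3.6056

The closest pair is (0, -8) and (-2, -11) with Euclidean distance 3.6056. For 7 points, brute-force pairwise comparison is shown above. For large n, the divide-and-conquer algorithm (sort by x, recurse on halves, check the dividing strip) achieves O(n log n).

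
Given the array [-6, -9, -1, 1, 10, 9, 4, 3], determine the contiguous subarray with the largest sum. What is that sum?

Using Kadane's algorithm on [-6, -9, -1, 1, 10, 9, 4, 3]:

Scanning through the array:
Position 1 (value -9): max_ending_here = -9, max_so_far = -6
Position 2 (value -1): max_ending_here = -1, max_so_far = -1
Position 3 (value 1): max_ending_here = 1, max_so_far = 1
Position 4 (value 10): max_ending_here = 11, max_so_far = 11
Position 5 (value 9): max_ending_here = 20, max_so_far = 20
Position 6 (value 4): max_ending_here = 24, max_so_far = 24
Position 7 (value 3): max_ending_here = 27, max_so_far = 27

Maximum subarray: [1, 10, 9, 4, 3]
Maximum sum: 27

The maximum subarray is [1, 10, 9, 4, 3] with sum 27. This subarray runs from index 3 to index 7.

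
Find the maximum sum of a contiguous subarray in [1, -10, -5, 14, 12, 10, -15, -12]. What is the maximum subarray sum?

Using Kadane's algorithm on [1, -10, -5, 14, 12, 10, -15, -12]:

Scanning through the array:
Position 1 (value -10): max_ending_here = -9, max_so_far = 1
Position 2 (value -5): max_ending_here = -5, max_so_far = 1
Position 3 (value 14): max_ending_here = 14, max_so_far = 14
Position 4 (value 12): max_ending_here = 26, max_so_far = 26
Position 5 (value 10): max_ending_here = 36, max_so_far = 36
Position 6 (value -15): max_ending_here = 21, max_so_far = 36
Position 7 (value -12): max_ending_here = 9, max_so_far = 36

Maximum subarray: [14, 12, 10]
Maximum sum: 36

The maximum subarray is [14, 12, 10] with sum 36. This subarray runs from index 3 to index 5.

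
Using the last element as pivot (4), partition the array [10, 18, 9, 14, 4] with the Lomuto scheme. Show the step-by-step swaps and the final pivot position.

Lomuto partition with pivot = 4:

Initial array: [10, 18, 9, 14, 4]

arr[0]=10 > 4: no swap
arr[1]=18 > 4: no swap
arr[2]=9 > 4: no swap
arr[3]=14 > 4: no swap

Place pivot at position 0: [4, 18, 9, 14, 10]
Pivot position: 0

After partitioning with pivot 4, the array becomes [4, 18, 9, 14, 10]. The pivot is placed at index 0. All elements to the left of the pivot are <= 4, and all elements to the right are > 4.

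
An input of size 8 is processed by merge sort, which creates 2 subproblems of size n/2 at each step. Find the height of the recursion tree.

For divide and conquer with division factor 2:

Problem sizes at each level:
Level 0: 8
Level 1: 4
Level 2: 2
Level 3: 1

The root is level 0 and the size-1 base case is level 3 (the tree spans levels 0 through 3, i.e. 4 levels counting the root), so the depth is the number of divisions: log_2(8) = 3

The recursion tree depth is log_2(8) = 3. At each level, the problem size is divided by 2, so it takes 3 divisions to reduce to a base case of size 1. The algorithm makes 2 recursive calls at each level.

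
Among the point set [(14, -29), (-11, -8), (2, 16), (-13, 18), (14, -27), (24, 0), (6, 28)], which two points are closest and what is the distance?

Computing all pairwise distances among 7 points:

d((14, -29), (-11, -8)) = 32.6497
d((14, -29), (2, 16)) = 46.5725
d((14, -29), (-13, 18)) = 54.2033
d((14, -29), (14, -27)) = 2.0 <-- minimum
d((14, -29), (24, 0)) = 30.6757
d((14, -29), (6, 28)) = 57.5587
d((-11, -8), (2, 16)) = 27.2947
d((-11, -8), (-13, 18)) = 26.0768
d((-11, -8), (14, -27)) = 31.4006
d((-11, -8), (24, 0)) = 35.9026
d((-11, -8), (6, 28)) = 39.8121
d((2, 16), (-13, 18)) = 15.1327
d((2, 16), (14, -27)) = 44.643
d((2, 16), (24, 0)) = 27.2029
d((2, 16), (6, 28)) = 12.6491
d((-13, 18), (14, -27)) = 52.4786
d((-13, 18), (24, 0)) = 41.1461
d((-13, 18), (6, 28)) = 21.4709
d((14, -27), (24, 0)) = 28.7924
d((14, -27), (6, 28)) = 55.5788
d((24, 0), (6, 28)) = 33.2866

Closest pair: (14, -29) and (14, -27) with distance 2.0

The closest pair is (14, -29) and (14, -27) with Euclidean distance 2.0. For 7 points, brute-force pairwise comparison is shown above. For large n, the divide-and-conquer algorithm (sort by x, recurse on halves, check the dividing strip) achieves O(n log n).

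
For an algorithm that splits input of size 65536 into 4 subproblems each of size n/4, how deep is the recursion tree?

For divide and conquer with division factor 4:

Problem sizes at each level:
Level 0: 65536
Level 1: 16384
Level 2: 4096
Level 3: 1024
Level 4: 256
Level 5: 64
Level 6: 16
Level 7: 4
Level 8: 1

The root is level 0 and the size-1 base case is level 8 (the tree spans levels 0 through 8, i.e. 9 levels counting the root), so the depth is the number of divisions: log_4(65536) = 8

The recursion tree depth is log_4(65536) = 8. At each level, the problem size is divided by 4, so it takes 8 divisions to reduce to a base case of size 1. The algorithm makes 4 recursive calls at each level.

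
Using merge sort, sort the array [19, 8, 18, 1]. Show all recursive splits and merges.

Merge sort trace:

Split: [19, 8, 18, 1] -> [19, 8] and [18, 1]
  Split: [19, 8] -> [19] and [8]
  Merge: [19] + [8] -> [8, 19]
  Split: [18, 1] -> [18] and [1]
  Merge: [18] + [1] -> [1, 18]
Merge: [8, 19] + [1, 18] -> [1, 8, 18, 19]

Final sorted array: [1, 8, 18, 19]

The merge sort proceeds by recursively splitting the array and merging sorted halves.
After all merges, the sorted array is [1, 8, 18, 19].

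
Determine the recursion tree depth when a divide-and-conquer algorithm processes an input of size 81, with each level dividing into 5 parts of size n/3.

For divide and conquer with division factor 3:

Problem sizes at each level:
Level 0: 81
Level 1: 27
Level 2: 9
Level 3: 3
Level 4: 1

The root is level 0 and the size-1 base case is level 4 (the tree spans levels 0 through 4, i.e. 5 levels counting the root), so the depth is the number of divisions: log_3(81) = 4

The recursion tree depth is log_3(81) = 4. At each level, the problem size is divided by 3, so it takes 4 divisions to reduce to a base case of size 1. The algorithm makes 5 recursive calls at each level.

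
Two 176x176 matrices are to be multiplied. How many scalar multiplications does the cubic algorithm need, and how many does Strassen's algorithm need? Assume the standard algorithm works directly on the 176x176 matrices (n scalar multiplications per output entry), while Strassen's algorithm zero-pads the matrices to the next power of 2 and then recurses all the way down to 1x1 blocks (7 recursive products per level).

Matrix multiplication for 176x176 matrices:

Strassen's algorithm requires power-of-2 dimensions. Pad 176x176 to 256x256 (next power of 2).

Standard algorithm: 176^3 = 5451776 multiplications
Strassen's algorithm: 7^(log2(256)) = 7^8 = 5764801 multiplications
Difference: 5451776 - 5764801 = -313025 (Strassen uses MORE here due to padding overhead — for small or just-over-power-of-2 n, padding can outweigh the per-level savings)

Standard: 5451776 multiplications (176^3). Strassen: 5764801 multiplications (7^8, after padding to 256x256). Strassen reduces 8 recursive multiplications to 7 at each level.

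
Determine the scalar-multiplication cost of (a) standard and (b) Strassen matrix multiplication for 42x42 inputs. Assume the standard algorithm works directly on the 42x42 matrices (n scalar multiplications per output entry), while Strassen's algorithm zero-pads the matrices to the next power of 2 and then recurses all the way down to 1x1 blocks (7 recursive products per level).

Matrix multiplication for 42x42 matrices:

Strassen's algorithm requires power-of-2 dimensions. Pad 42x42 to 64x64 (next power of 2).

Standard algorithm: 42^3 = 74088 multiplications
Strassen's algorithm: 7^(log2(64)) = 7^6 = 117649 multiplications
Difference: 74088 - 117649 = -43561 (Strassen uses MORE here due to padding overhead — for small or just-over-power-of-2 n, padding can outweigh the per-level savings)

Standard: 74088 multiplications (42^3). Strassen: 117649 multiplications (7^6, after padding to 64x64). Strassen reduces 8 recursive multiplications to 7 at each level.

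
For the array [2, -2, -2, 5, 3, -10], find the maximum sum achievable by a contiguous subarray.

Using Kadane's algorithm on [2, -2, -2, 5, 3, -10]:

Scanning through the array:
Position 1 (value -2): max_ending_here = 0, max_so_far = 2
Position 2 (value -2): max_ending_here = -2, max_so_far = 2
Position 3 (value 5): max_ending_here = 5, max_so_far = 5
Position 4 (value 3): max_ending_here = 8, max_so_far = 8
Position 5 (value -10): max_ending_here = -2, max_so_far = 8

Maximum subarray: [5, 3]
Maximum sum: 8

The maximum subarray is [5, 3] with sum 8. This subarray runs from index 3 to index 4.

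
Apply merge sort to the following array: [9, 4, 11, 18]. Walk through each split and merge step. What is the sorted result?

Merge sort trace:

Split: [9, 4, 11, 18] -> [9, 4] and [11, 18]
  Split: [9, 4] -> [9] and [4]
  Merge: [9] + [4] -> [4, 9]
  Split: [11, 18] -> [11] and [18]
  Merge: [11] + [18] -> [11, 18]
Merge: [4, 9] + [11, 18] -> [4, 9, 11, 18]

Final sorted array: [4, 9, 11, 18]

The merge sort proceeds by recursively splitting the array and merging sorted halves.
After all merges, the sorted array is [4, 9, 11, 18].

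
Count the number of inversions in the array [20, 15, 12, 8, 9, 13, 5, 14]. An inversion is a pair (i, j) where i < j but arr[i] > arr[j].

Finding inversions in [20, 15, 12, 8, 9, 13, 5, 14]:

(0, 1): arr[0]=20 > arr[1]=15
(0, 2): arr[0]=20 > arr[2]=12
(0, 3): arr[0]=20 > arr[3]=8
(0, 4): arr[0]=20 > arr[4]=9
(0, 5): arr[0]=20 > arr[5]=13
(0, 6): arr[0]=20 > arr[6]=5
(0, 7): arr[0]=20 > arr[7]=14
(1, 2): arr[1]=15 > arr[2]=12
(1, 3): arr[1]=15 > arr[3]=8
(1, 4): arr[1]=15 > arr[4]=9
(1, 5): arr[1]=15 > arr[5]=13
(1, 6): arr[1]=15 > arr[6]=5
(1, 7): arr[1]=15 > arr[7]=14
(2, 3): arr[2]=12 > arr[3]=8
(2, 4): arr[2]=12 > arr[4]=9
(2, 6): arr[2]=12 > arr[6]=5
(3, 6): arr[3]=8 > arr[6]=5
(4, 6): arr[4]=9 > arr[6]=5
(5, 6): arr[5]=13 > arr[6]=5

Total inversions: 19

The array has 19 inversion(s): (0,1), (0,2), (0,3), (0,4), (0,5), (0,6), (0,7), (1,2), (1,3), (1,4), (1,5), (1,6), (1,7), (2,3), (2,4), (2,6), (3,6), (4,6), (5,6). Each pair (i,j) satisfies i < j and arr[i] > arr[j].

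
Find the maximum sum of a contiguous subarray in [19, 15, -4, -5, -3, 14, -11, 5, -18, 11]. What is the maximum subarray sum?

Using Kadane's algorithm on [19, 15, -4, -5, -3, 14, -11, 5, -18, 11]:

Scanning through the array:
Position 1 (value 15): max_ending_here = 34, max_so_far = 34
Position 2 (value -4): max_ending_here = 30, max_so_far = 34
Position 3 (value -5): max_ending_here = 25, max_so_far = 34
Position 4 (value -3): max_ending_here = 22, max_so_far = 34
Position 5 (value 14): max_ending_here = 36, max_so_far = 36
Position 6 (value -11): max_ending_here = 25, max_so_far = 36
Position 7 (value 5): max_ending_here = 30, max_so_far = 36
Position 8 (value -18): max_ending_here = 12, max_so_far = 36
Position 9 (value 11): max_ending_here = 23, max_so_far = 36

Maximum subarray: [19, 15, -4, -5, -3, 14]
Maximum sum: 36

The maximum subarray is [19, 15, -4, -5, -3, 14] with sum 36. This subarray runs from index 0 to index 5.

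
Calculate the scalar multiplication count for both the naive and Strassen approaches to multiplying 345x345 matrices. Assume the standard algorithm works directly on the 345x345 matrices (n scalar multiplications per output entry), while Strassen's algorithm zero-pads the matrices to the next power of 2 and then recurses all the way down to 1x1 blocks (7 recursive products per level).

Matrix multiplication for 345x345 matrices:

Strassen's algorithm requires power-of-2 dimensions. Pad 345x345 to 512x512 (next power of 2).

Standard algorithm: 345^3 = 41063625 multiplications
Strassen's algorithm: 7^(log2(512)) = 7^9 = 40353607 multiplications
Savings: 41063625 - 40353607 = 710018 multiplications

Standard: 41063625 multiplications (345^3). Strassen: 40353607 multiplications (7^9, after padding to 512x512). Strassen reduces 8 recursive multiplications to 7 at each level.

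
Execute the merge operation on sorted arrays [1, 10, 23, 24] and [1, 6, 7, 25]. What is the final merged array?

Merging process:

Compare 1 vs 1: take 1 from left. Merged: [1]
Compare 10 vs 1: take 1 from right. Merged: [1, 1]
Compare 10 vs 6: take 6 from right. Merged: [1, 1, 6]
Compare 10 vs 7: take 7 from right. Merged: [1, 1, 6, 7]
Compare 10 vs 25: take 10 from left. Merged: [1, 1, 6, 7, 10]
Compare 23 vs 25: take 23 from left. Merged: [1, 1, 6, 7, 10, 23]
Compare 24 vs 25: take 24 from left. Merged: [1, 1, 6, 7, 10, 23, 24]
Append remaining from right: [25]. Merged: [1, 1, 6, 7, 10, 23, 24, 25]

Final merged array: [1, 1, 6, 7, 10, 23, 24, 25]
Total comparisons: 7

The merged array is [1, 1, 6, 7, 10, 23, 24, 25], requiring 7 comparisons. The merge step runs in O(n) time where n is the total number of elements.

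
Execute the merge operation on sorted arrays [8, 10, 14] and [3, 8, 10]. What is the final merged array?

Merging process:

Compare 8 vs 3: take 3 from right. Merged: [3]
Compare 8 vs 8: take 8 from left. Merged: [3, 8]
Compare 10 vs 8: take 8 from right. Merged: [3, 8, 8]
Compare 10 vs 10: take 10 from left. Merged: [3, 8, 8, 10]
Compare 14 vs 10: take 10 from right. Merged: [3, 8, 8, 10, 10]
Append remaining from left: [14]. Merged: [3, 8, 8, 10, 10, 14]

Final merged array: [3, 8, 8, 10, 10, 14]
Total comparisons: 5

The merged array is [3, 8, 8, 10, 10, 14], requiring 5 comparisons. The merge step runs in O(n) time where n is the total number of elements.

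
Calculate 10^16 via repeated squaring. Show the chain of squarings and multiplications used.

Computing 10^16 by squaring (build up from 10^1; each line after the first costs one multiplication):

10^1 = 10
10^2 = (10^1)^2 = 10^2 = 100
10^4 = (10^2)^2 = 100^2 = 10000
10^8 = (10^4)^2 = 10000^2 = 100000000
10^16 = (10^8)^2 = 100000000^2 = 10000000000000000

Result: 10000000000000000
Multiplications needed: 4 (4 lines after 10^1)

10^16 = 10000000000000000. Using exponentiation by squaring, this requires 4 multiplications. The key idea: if the exponent is even, square the half-power; if odd, multiply by the base once.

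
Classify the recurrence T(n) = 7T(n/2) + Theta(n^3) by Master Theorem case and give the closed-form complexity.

Master Theorem for T(n) = 7T(n/2) + O(n^3):

a = 7, b = 2, c = 3
log_b(a) = log_2(7) = 2.8074

Case 3: c = 3 > log_2(7) = 2.8074
T(n) = O(n^3) = O(n^3)

For T(n) = 7T(n/2) + O(n^3): log_2(7) = 2.8074. This is Case 3 of the Master Theorem (c > log_b(a), work dominated by root), giving O(n^3).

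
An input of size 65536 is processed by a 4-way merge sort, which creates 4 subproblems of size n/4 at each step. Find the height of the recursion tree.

For divide and conquer with division factor 4:

Problem sizes at each level:
Level 0: 65536
Level 1: 16384
Level 2: 4096
Level 3: 1024
Level 4: 256
Level 5: 64
Level 6: 16
Level 7: 4
Level 8: 1

The root is level 0 and the size-1 base case is level 8 (the tree spans levels 0 through 8, i.e. 9 levels counting the root), so the depth is the number of divisions: log_4(65536) = 8

The recursion tree depth is log_4(65536) = 8. At each level, the problem size is divided by 4, so it takes 8 divisions to reduce to a base case of size 1. The algorithm makes 4 recursive calls at each level.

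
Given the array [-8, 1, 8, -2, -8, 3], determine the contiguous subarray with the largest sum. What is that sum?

Using Kadane's algorithm on [-8, 1, 8, -2, -8, 3]:

Scanning through the array:
Position 1 (value 1): max_ending_here = 1, max_so_far = 1
Position 2 (value 8): max_ending_here = 9, max_so_far = 9
Position 3 (value -2): max_ending_here = 7, max_so_far = 9
Position 4 (value -8): max_ending_here = -1, max_so_far = 9
Position 5 (value 3): max_ending_here = 3, max_so_far = 9

Maximum subarray: [1, 8]
Maximum sum: 9

The maximum subarray is [1, 8] with sum 9. This subarray runs from index 1 to index 2.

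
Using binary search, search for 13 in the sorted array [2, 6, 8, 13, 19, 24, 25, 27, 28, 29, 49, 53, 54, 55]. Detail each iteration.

Binary search for 13 in [2, 6, 8, 13, 19, 24, 25, 27, 28, 29, 49, 53, 54, 55]:

lo=0, hi=13, mid=6, arr[mid]=25 -> 25 > 13, search left half
lo=0, hi=5, mid=2, arr[mid]=8 -> 8 < 13, search right half
lo=3, hi=5, mid=4, arr[mid]=19 -> 19 > 13, search left half
lo=3, hi=3, mid=3, arr[mid]=13 -> Found target at index 3!

Binary search finds 13 at index 3 after 4 comparisons. The search repeatedly halves the search space by comparing with the middle element.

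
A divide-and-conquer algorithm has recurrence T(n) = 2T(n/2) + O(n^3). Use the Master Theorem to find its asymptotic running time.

Master Theorem for T(n) = 2T(n/2) + O(n^3):

a = 2, b = 2, c = 3
log_b(a) = log_2(2) = 1.0000

Case 3: c = 3 > log_2(2) = 1.0000
T(n) = O(n^3) = O(n^3)

For T(n) = 2T(n/2) + O(n^3): log_2(2) = 1.0000. This is Case 3 of the Master Theorem (c > log_b(a), work dominated by root), giving O(n^3).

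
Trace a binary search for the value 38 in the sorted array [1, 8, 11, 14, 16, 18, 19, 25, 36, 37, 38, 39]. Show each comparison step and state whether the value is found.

Binary search for 38 in [1, 8, 11, 14, 16, 18, 19, 25, 36, 37, 38, 39]:

lo=0, hi=11, mid=5, arr[mid]=18 -> 18 < 38, search right half
lo=6, hi=11, mid=8, arr[mid]=36 -> 36 < 38, search right half
lo=9, hi=11, mid=10, arr[mid]=38 -> Found target at index 10!

Binary search finds 38 at index 10 after 3 comparisons. The search repeatedly halves the search space by comparing with the middle element.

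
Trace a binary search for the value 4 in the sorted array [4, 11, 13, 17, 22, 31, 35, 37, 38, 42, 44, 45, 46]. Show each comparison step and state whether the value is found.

Binary search for 4 in [4, 11, 13, 17, 22, 31, 35, 37, 38, 42, 44, 45, 46]:

lo=0, hi=12, mid=6, arr[mid]=35 -> 35 > 4, search left half
lo=0, hi=5, mid=2, arr[mid]=13 -> 13 > 4, search left half
lo=0, hi=1, mid=0, arr[mid]=4 -> Found target at index 0!

Binary search finds 4 at index 0 after 3 comparisons. The search repeatedly halves the search space by comparing with the middle element.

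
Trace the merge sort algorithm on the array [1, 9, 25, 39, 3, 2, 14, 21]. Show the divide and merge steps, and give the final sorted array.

Merge sort trace:

Split: [1, 9, 25, 39, 3, 2, 14, 21] -> [1, 9, 25, 39] and [3, 2, 14, 21]
  Split: [1, 9, 25, 39] -> [1, 9] and [25, 39]
    Split: [1, 9] -> [1] and [9]
    Merge: [1] + [9] -> [1, 9]
    Split: [25, 39] -> [25] and [39]
    Merge: [25] + [39] -> [25, 39]
  Merge: [1, 9] + [25, 39] -> [1, 9, 25, 39]
  Split: [3, 2, 14, 21] -> [3, 2] and [14, 21]
    Split: [3, 2] -> [3] and [2]
    Merge: [3] + [2] -> [2, 3]
    Split: [14, 21] -> [14] and [21]
    Merge: [14] + [21] -> [14, 21]
  Merge: [2, 3] + [14, 21] -> [2, 3, 14, 21]
Merge: [1, 9, 25, 39] + [2, 3, 14, 21] -> [1, 2, 3, 9, 14, 21, 25, 39]

Final sorted array: [1, 2, 3, 9, 14, 21, 25, 39]

The merge sort proceeds by recursively splitting the array and merging sorted halves.
After all merges, the sorted array is [1, 2, 3, 9, 14, 21, 25, 39].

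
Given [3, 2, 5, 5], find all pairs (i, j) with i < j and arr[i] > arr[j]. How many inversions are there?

Finding inversions in [3, 2, 5, 5]:

(0, 1): arr[0]=3 > arr[1]=2

Total inversions: 1

The array has 1 inversion(s): (0,1). Each pair (i,j) satisfies i < j and arr[i] > arr[j].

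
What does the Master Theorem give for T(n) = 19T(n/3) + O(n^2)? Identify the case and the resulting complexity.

Master Theorem for T(n) = 19T(n/3) + O(n^2):

a = 19, b = 3, c = 2
log_b(a) = log_3(19) = 2.6801

Case 1: c = 2 < log_3(19) = 2.6801
T(n) = O(n^(log_3 19))

For T(n) = 19T(n/3) + O(n^2): log_3(19) = 2.6801. This is Case 1 of the Master Theorem (c < log_b(a), work dominated by leaves), giving O(n^(log_3 19)).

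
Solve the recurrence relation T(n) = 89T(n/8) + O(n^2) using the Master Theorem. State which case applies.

Master Theorem for T(n) = 89T(n/8) + O(n^2):

a = 89, b = 8, c = 2
log_b(a) = log_8(89) = 2.1586

Case 1: c = 2 < log_8(89) = 2.1586
T(n) = O(n^(log_8 89))

For T(n) = 89T(n/8) + O(n^2): log_8(89) = 2.1586. This is Case 1 of the Master Theorem (c < log_b(a), work dominated by leaves), giving O(n^(log_8 89)).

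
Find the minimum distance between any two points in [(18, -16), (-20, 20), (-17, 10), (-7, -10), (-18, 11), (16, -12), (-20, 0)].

Computing all pairwise distances among 7 points:

d((18, -16), (-20, 20)) = 52.345
d((18, -16), (-17, 10)) = 43.6005
d((18, -16), (-7, -10)) = 25.7099
d((18, -16), (-18, 11)) = 45.0
d((18, -16), (16, -12)) = 4.4721
d((18, -16), (-20, 0)) = 41.2311
d((-20, 20), (-17, 10)) = 10.4403
d((-20, 20), (-7, -10)) = 32.6956
d((-20, 20), (-18, 11)) = 9.2195
d((-20, 20), (16, -12)) = 48.1664
d((-20, 20), (-20, 0)) = 20.0
d((-17, 10), (-7, -10)) = 22.3607
d((-17, 10), (-18, 11)) = 1.4142 <-- minimum
d((-17, 10), (16, -12)) = 39.6611
d((-17, 10), (-20, 0)) = 10.4403
d((-7, -10), (-18, 11)) = 23.7065
d((-7, -10), (16, -12)) = 23.0868
d((-7, -10), (-20, 0)) = 16.4012
d((-18, 11), (16, -12)) = 41.0488
d((-18, 11), (-20, 0)) = 11.1803
d((16, -12), (-20, 0)) = 37.9473

Closest pair: (-17, 10) and (-18, 11) with distance 1.4142

The closest pair is (-17, 10) and (-18, 11) with Euclidean distance 1.4142. For 7 points, brute-force pairwise comparison is shown above. For large n, the divide-and-conquer algorithm (sort by x, recurse on halves, check the dividing strip) achieves O(n log n).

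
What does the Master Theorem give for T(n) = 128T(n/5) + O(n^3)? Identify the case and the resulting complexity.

Master Theorem for T(n) = 128T(n/5) + O(n^3):

a = 128, b = 5, c = 3
log_b(a) = log_5(128) = 3.0147

Case 1: c = 3 < log_5(128) = 3.0147
T(n) = O(n^(log_5 128))

For T(n) = 128T(n/5) + O(n^3): log_5(128) = 3.0147. This is Case 1 of the Master Theorem (c < log_b(a), work dominated by leaves), giving O(n^(log_5 128)).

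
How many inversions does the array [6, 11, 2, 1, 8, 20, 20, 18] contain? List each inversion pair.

Finding inversions in [6, 11, 2, 1, 8, 20, 20, 18]:

(0, 2): arr[0]=6 > arr[2]=2
(0, 3): arr[0]=6 > arr[3]=1
(1, 2): arr[1]=11 > arr[2]=2
(1, 3): arr[1]=11 > arr[3]=1
(1, 4): arr[1]=11 > arr[4]=8
(2, 3): arr[2]=2 > arr[3]=1
(5, 7): arr[5]=20 > arr[7]=18
(6, 7): arr[6]=20 > arr[7]=18

Total inversions: 8

The array has 8 inversion(s): (0,2), (0,3), (1,2), (1,3), (1,4), (2,3), (5,7), (6,7). Each pair (i,j) satisfies i < j and arr[i] > arr[j].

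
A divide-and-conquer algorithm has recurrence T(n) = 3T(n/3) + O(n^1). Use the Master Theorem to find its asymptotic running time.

Master Theorem for T(n) = 3T(n/3) + O(n^1):

a = 3, b = 3, c = 1
log_b(a) = log_3(3) = 1.0000

Case 2: c = 1 = log_3(3) = 1.0000
T(n) = O(n^1 log n) = O(n log n)

For T(n) = 3T(n/3) + O(n^1): log_3(3) = 1.0000. This is Case 2 of the Master Theorem (c = log_b(a), equal work at all levels), giving O(n log n).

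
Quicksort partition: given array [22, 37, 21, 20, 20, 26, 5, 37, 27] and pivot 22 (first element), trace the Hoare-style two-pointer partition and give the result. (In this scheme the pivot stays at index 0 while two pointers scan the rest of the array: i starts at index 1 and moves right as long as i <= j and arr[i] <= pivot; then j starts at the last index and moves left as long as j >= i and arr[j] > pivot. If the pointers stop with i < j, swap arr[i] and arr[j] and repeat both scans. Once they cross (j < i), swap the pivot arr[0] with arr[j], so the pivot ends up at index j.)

Hoare-style two-pointer partition with pivot = 22:

Initial array: [22, 37, 21, 20, 20, 26, 5, 37, 27]

Pointers start at i = 1, j = 8.
i stops at index 1 (arr[1]=37 > 22), j stops at index 6 (arr[6]=5 <= 22): swap arr[1] and arr[6], array becomes [22, 5, 21, 20, 20, 26, 37, 37, 27]
i ends at 5, j ends at 4: the pointers have crossed (j < i), so scanning stops.

Swap pivot arr[0] with arr[4] to place pivot at position 4: [20, 5, 21, 20, 22, 26, 37, 37, 27]
Pivot position: 4

After partitioning with pivot 22, the array becomes [20, 5, 21, 20, 22, 26, 37, 37, 27]. The pivot is placed at index 4. All elements to the left of the pivot are <= 22, and all elements to the right are > 22.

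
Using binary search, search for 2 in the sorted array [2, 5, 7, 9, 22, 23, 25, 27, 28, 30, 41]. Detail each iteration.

Binary search for 2 in [2, 5, 7, 9, 22, 23, 25, 27, 28, 30, 41]:

lo=0, hi=10, mid=5, arr[mid]=23 -> 23 > 2, search left half
lo=0, hi=4, mid=2, arr[mid]=7 -> 7 > 2, search left half
lo=0, hi=1, mid=0, arr[mid]=2 -> Found target at index 0!

Binary search finds 2 at index 0 after 3 comparisons. The search repeatedly halves the search space by comparing with the middle element.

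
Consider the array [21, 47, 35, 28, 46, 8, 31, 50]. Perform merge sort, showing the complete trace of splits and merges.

Merge sort trace:

Split: [21, 47, 35, 28, 46, 8, 31, 50] -> [21, 47, 35, 28] and [46, 8, 31, 50]
  Split: [21, 47, 35, 28] -> [21, 47] and [35, 28]
    Split: [21, 47] -> [21] and [47]
    Merge: [21] + [47] -> [21, 47]
    Split: [35, 28] -> [35] and [28]
    Merge: [35] + [28] -> [28, 35]
  Merge: [21, 47] + [28, 35] -> [21, 28, 35, 47]
  Split: [46, 8, 31, 50] -> [46, 8] and [31, 50]
    Split: [46, 8] -> [46] and [8]
    Merge: [46] + [8] -> [8, 46]
    Split: [31, 50] -> [31] and [50]
    Merge: [31] + [50] -> [31, 50]
  Merge: [8, 46] + [31, 50] -> [8, 31, 46, 50]
Merge: [21, 28, 35, 47] + [8, 31, 46, 50] -> [8, 21, 28, 31, 35, 46, 47, 50]

Final sorted array: [8, 21, 28, 31, 35, 46, 47, 50]

The merge sort proceeds by recursively splitting the array and merging sorted halves.
After all merges, the sorted array is [8, 21, 28, 31, 35, 46, 47, 50].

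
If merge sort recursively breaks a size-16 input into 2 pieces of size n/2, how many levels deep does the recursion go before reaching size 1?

For divide and conquer with division factor 2:

Problem sizes at each level:
Level 0: 16
Level 1: 8
Level 2: 4
Level 3: 2
Level 4: 1

The root is level 0 and the size-1 base case is level 4 (the tree spans levels 0 through 4, i.e. 5 levels counting the root), so the depth is the number of divisions: log_2(16) = 4

The recursion tree depth is log_2(16) = 4. At each level, the problem size is divided by 2, so it takes 4 divisions to reduce to a base case of size 1. The algorithm makes 2 recursive calls at each level.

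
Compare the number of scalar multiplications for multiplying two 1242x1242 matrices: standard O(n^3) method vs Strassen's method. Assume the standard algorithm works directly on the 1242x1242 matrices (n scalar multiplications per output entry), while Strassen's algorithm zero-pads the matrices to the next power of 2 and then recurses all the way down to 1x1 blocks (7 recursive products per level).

Matrix multiplication for 1242x1242 matrices:

Strassen's algorithm requires power-of-2 dimensions. Pad 1242x1242 to 2048x2048 (next power of 2).

Standard algorithm: 1242^3 = 1915864488 multiplications
Strassen's algorithm: 7^(log2(2048)) = 7^11 = 1977326743 multiplications
Difference: 1915864488 - 1977326743 = -61462255 (Strassen uses MORE here due to padding overhead — for small or just-over-power-of-2 n, padding can outweigh the per-level savings)

Standard: 1915864488 multiplications (1242^3). Strassen: 1977326743 multiplications (7^11, after padding to 2048x2048). Strassen reduces 8 recursive multiplications to 7 at each level.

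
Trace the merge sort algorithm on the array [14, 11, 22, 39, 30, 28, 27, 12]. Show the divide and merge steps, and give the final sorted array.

Merge sort trace:

Split: [14, 11, 22, 39, 30, 28, 27, 12] -> [14, 11, 22, 39] and [30, 28, 27, 12]
  Split: [14, 11, 22, 39] -> [14, 11] and [22, 39]
    Split: [14, 11] -> [14] and [11]
    Merge: [14] + [11] -> [11, 14]
    Split: [22, 39] -> [22] and [39]
    Merge: [22] + [39] -> [22, 39]
  Merge: [11, 14] + [22, 39] -> [11, 14, 22, 39]
  Split: [30, 28, 27, 12] -> [30, 28] and [27, 12]
    Split: [30, 28] -> [30] and [28]
    Merge: [30] + [28] -> [28, 30]
    Split: [27, 12] -> [27] and [12]
    Merge: [27] + [12] -> [12, 27]
  Merge: [28, 30] + [12, 27] -> [12, 27, 28, 30]
Merge: [11, 14, 22, 39] + [12, 27, 28, 30] -> [11, 12, 14, 22, 27, 28, 30, 39]

Final sorted array: [11, 12, 14, 22, 27, 28, 30, 39]

The merge sort proceeds by recursively splitting the array and merging sorted halves.
After all merges, the sorted array is [11, 12, 14, 22, 27, 28, 30, 39].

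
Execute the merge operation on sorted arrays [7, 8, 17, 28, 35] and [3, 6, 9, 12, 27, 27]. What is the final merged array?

Merging process:

Compare 7 vs 3: take 3 from right. Merged: [3]
Compare 7 vs 6: take 6 from right. Merged: [3, 6]
Compare 7 vs 9: take 7 from left. Merged: [3, 6, 7]
Compare 8 vs 9: take 8 from left. Merged: [3, 6, 7, 8]
Compare 17 vs 9: take 9 from right. Merged: [3, 6, 7, 8, 9]
Compare 17 vs 12: take 12 from right. Merged: [3, 6, 7, 8, 9, 12]
Compare 17 vs 27: take 17 from left. Merged: [3, 6, 7, 8, 9, 12, 17]
Compare 28 vs 27: take 27 from right. Merged: [3, 6, 7, 8, 9, 12, 17, 27]
Compare 28 vs 27: take 27 from right. Merged: [3, 6, 7, 8, 9, 12, 17, 27, 27]
Append remaining from left: [28, 35]. Merged: [3, 6, 7, 8, 9, 12, 17, 27, 27, 28, 35]

Final merged array: [3, 6, 7, 8, 9, 12, 17, 27, 27, 28, 35]
Total comparisons: 9

The merged array is [3, 6, 7, 8, 9, 12, 17, 27, 27, 28, 35], requiring 9 comparisons. The merge step runs in O(n) time where n is the total number of elements.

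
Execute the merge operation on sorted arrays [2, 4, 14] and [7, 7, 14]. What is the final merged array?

Merging process:

Compare 2 vs 7: take 2 from left. Merged: [2]
Compare 4 vs 7: take 4 from left. Merged: [2, 4]
Compare 14 vs 7: take 7 from right. Merged: [2, 4, 7]
Compare 14 vs 7: take 7 from right. Merged: [2, 4, 7, 7]
Compare 14 vs 14: take 14 from left. Merged: [2, 4, 7, 7, 14]
Append remaining from right: [14]. Merged: [2, 4, 7, 7, 14, 14]

Final merged array: [2, 4, 7, 7, 14, 14]
Total comparisons: 5

The merged array is [2, 4, 7, 7, 14, 14], requiring 5 comparisons. The merge step runs in O(n) time where n is the total number of elements.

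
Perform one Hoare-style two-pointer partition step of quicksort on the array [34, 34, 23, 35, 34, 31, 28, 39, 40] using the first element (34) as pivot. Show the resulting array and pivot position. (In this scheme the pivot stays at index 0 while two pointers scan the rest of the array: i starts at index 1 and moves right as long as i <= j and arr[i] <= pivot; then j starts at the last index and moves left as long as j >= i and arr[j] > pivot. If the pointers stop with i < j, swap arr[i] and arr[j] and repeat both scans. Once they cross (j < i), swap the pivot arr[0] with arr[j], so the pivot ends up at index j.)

Hoare-style two-pointer partition with pivot = 34:

Initial array: [34, 34, 23, 35, 34, 31, 28, 39, 40]

Pointers start at i = 1, j = 8.
i stops at index 3 (arr[3]=35 > 34), j stops at index 6 (arr[6]=28 <= 34): swap arr[3] and arr[6], array becomes [34, 34, 23, 28, 34, 31, 35, 39, 40]
i ends at 6, j ends at 5: the pointers have crossed (j < i), so scanning stops.

Swap pivot arr[0] with arr[5] to place pivot at position 5: [31, 34, 23, 28, 34, 34, 35, 39, 40]
Pivot position: 5

After partitioning with pivot 34, the array becomes [31, 34, 23, 28, 34, 34, 35, 39, 40]. The pivot is placed at index 5. All elements to the left of the pivot are <= 34, and all elements to the right are > 34.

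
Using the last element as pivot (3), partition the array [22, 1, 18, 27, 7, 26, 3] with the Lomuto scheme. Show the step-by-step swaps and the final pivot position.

Lomuto partition with pivot = 3:

Initial array: [22, 1, 18, 27, 7, 26, 3]

arr[0]=22 > 3: no swap
arr[1]=1 <= 3: swap with position 0, array becomes [1, 22, 18, 27, 7, 26, 3]
arr[2]=18 > 3: no swap
arr[3]=27 > 3: no swap
arr[4]=7 > 3: no swap
arr[5]=26 > 3: no swap

Place pivot at position 1: [1, 3, 18, 27, 7, 26, 22]
Pivot position: 1

After partitioning with pivot 3, the array becomes [1, 3, 18, 27, 7, 26, 22]. The pivot is placed at index 1. All elements to the left of the pivot are <= 3, and all elements to the right are > 3.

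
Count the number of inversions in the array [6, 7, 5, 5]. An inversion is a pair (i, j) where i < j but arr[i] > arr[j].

Finding inversions in [6, 7, 5, 5]:

(0, 2): arr[0]=6 > arr[2]=5
(0, 3): arr[0]=6 > arr[3]=5
(1, 2): arr[1]=7 > arr[2]=5
(1, 3): arr[1]=7 > arr[3]=5

Total inversions: 4

The array has 4 inversion(s): (0,2), (0,3), (1,2), (1,3). Each pair (i,j) satisfies i < j and arr[i] > arr[j].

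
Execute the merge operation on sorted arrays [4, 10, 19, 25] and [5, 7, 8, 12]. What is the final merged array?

Merging process:

Compare 4 vs 5: take 4 from left. Merged: [4]
Compare 10 vs 5: take 5 from right. Merged: [4, 5]
Compare 10 vs 7: take 7 from right. Merged: [4, 5, 7]
Compare 10 vs 8: take 8 from right. Merged: [4, 5, 7, 8]
Compare 10 vs 12: take 10 from left. Merged: [4, 5, 7, 8, 10]
Compare 19 vs 12: take 12 from right. Merged: [4, 5, 7, 8, 10, 12]
Append remaining from left: [19, 25]. Merged: [4, 5, 7, 8, 10, 12, 19, 25]

Final merged array: [4, 5, 7, 8, 10, 12, 19, 25]
Total comparisons: 6

The merged array is [4, 5, 7, 8, 10, 12, 19, 25], requiring 6 comparisons. The merge step runs in O(n) time where n is the total number of elements.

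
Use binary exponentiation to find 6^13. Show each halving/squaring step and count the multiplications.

Computing 6^13 by squaring (build up from 6^1; each line after the first costs one multiplication):

6^1 = 6
6^2 = (6^1)^2 = 6^2 = 36
6^3 = 6 * 6^2 = 6 * 36 = 216
6^6 = (6^3)^2 = 216^2 = 46656
6^12 = (6^6)^2 = 46656^2 = 2176782336
6^13 = 6 * 6^12 = 6 * 2176782336 = 13060694016

Result: 13060694016
Multiplications needed: 5 (5 lines after 6^1)

6^13 = 13060694016. Using exponentiation by squaring, this requires 5 multiplications. The key idea: if the exponent is even, square the half-power; if odd, multiply by the base once.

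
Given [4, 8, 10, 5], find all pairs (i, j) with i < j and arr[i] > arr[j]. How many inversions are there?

Finding inversions in [4, 8, 10, 5]:

(1, 3): arr[1]=8 > arr[3]=5
(2, 3): arr[2]=10 > arr[3]=5

Total inversions: 2

The array has 2 inversion(s): (1,3), (2,3). Each pair (i,j) satisfies i < j and arr[i] > arr[j].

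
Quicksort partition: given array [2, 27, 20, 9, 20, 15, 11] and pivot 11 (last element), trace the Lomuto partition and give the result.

Lomuto partition with pivot = 11:

Initial array: [2, 27, 20, 9, 20, 15, 11]

arr[0]=2 <= 11: swap with position 0, array becomes [2, 27, 20, 9, 20, 15, 11]
arr[1]=27 > 11: no swap
arr[2]=20 > 11: no swap
arr[3]=9 <= 11: swap with position 1, array becomes [2, 9, 20, 27, 20, 15, 11]
arr[4]=20 > 11: no swap
arr[5]=15 > 11: no swap

Place pivot at position 2: [2, 9, 11, 27, 20, 15, 20]
Pivot position: 2

After partitioning with pivot 11, the array becomes [2, 9, 11, 27, 20, 15, 20]. The pivot is placed at index 2. All elements to the left of the pivot are <= 11, and all elements to the right are > 11.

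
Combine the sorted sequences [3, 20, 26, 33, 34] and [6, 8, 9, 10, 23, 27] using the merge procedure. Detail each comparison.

Merging process:

Compare 3 vs 6: take 3 from left. Merged: [3]
Compare 20 vs 6: take 6 from right. Merged: [3, 6]
Compare 20 vs 8: take 8 from right. Merged: [3, 6, 8]
Compare 20 vs 9: take 9 from right. Merged: [3, 6, 8, 9]
Compare 20 vs 10: take 10 from right. Merged: [3, 6, 8, 9, 10]
Compare 20 vs 23: take 20 from left. Merged: [3, 6, 8, 9, 10, 20]
Compare 26 vs 23: take 23 from right. Merged: [3, 6, 8, 9, 10, 20, 23]
Compare 26 vs 27: take 26 from left. Merged: [3, 6, 8, 9, 10, 20, 23, 26]
Compare 33 vs 27: take 27 from right. Merged: [3, 6, 8, 9, 10, 20, 23, 26, 27]
Append remaining from left: [33, 34]. Merged: [3, 6, 8, 9, 10, 20, 23, 26, 27, 33, 34]

Final merged array: [3, 6, 8, 9, 10, 20, 23, 26, 27, 33, 34]
Total comparisons: 9

The merged array is [3, 6, 8, 9, 10, 20, 23, 26, 27, 33, 34], requiring 9 comparisons. The merge step runs in O(n) time where n is the total number of elements.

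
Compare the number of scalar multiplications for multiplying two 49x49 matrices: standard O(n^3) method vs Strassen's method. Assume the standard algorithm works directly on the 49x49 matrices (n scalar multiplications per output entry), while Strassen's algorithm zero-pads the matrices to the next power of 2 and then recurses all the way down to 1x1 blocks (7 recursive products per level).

Matrix multiplication for 49x49 matrices:

Strassen's algorithm requires power-of-2 dimensions. Pad 49x49 to 64x64 (next power of 2).

Standard algorithm: 49^3 = 117649 multiplications
Strassen's algorithm: 7^(log2(64)) = 7^6 = 117649 multiplications
Savings: 117649 - 117649 = 0 multiplications

Standard: 117649 multiplications (49^3). Strassen: 117649 multiplications (7^6, after padding to 64x64). Strassen reduces 8 recursive multiplications to 7 at each level.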